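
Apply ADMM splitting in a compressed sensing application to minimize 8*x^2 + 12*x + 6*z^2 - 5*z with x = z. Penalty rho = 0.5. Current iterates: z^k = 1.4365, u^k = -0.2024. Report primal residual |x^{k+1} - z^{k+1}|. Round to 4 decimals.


ADMM iteration with rho = 0.5, z^k = 1.4365, u^k = -0.2024
Step 1: x-update.
Minimize 8*x^2 + 12*x + (0.5/2)*(x - 1.4365 - 0.2024)^2
FOC: (2*8 + 0.5)*x = -12 + 0.5*(1.4365 + 0.2024)
x^{k+1} = -0.6776
Step 2: z-update.
Minimize 6*z^2 - 5*z + (0.5/2)*(-0.6776 - z - 0.2024)^2
FOC: (2*6 + 0.5)*z = 5 + 0.5*(-0.6776 - 0.2024)
z^{k+1} = 0.3648
Step 3: u-update.
u^{k+1} = -0.2024 - 0.6776 - 0.3648 = -1.2448
Step 4: Primal residual = |-0.6776 - 0.3648| = 1.0424


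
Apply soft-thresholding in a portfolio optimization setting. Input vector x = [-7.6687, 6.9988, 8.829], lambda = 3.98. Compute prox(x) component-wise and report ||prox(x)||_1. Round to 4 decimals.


Soft-thresholding with lambda = 3.98:
prox(-7.6687) = sign(-7.6687)*max(|-7.6687| - 3.98, 0) = -3.6887
prox(6.9988) = sign(6.9988)*max(|6.9988| - 3.98, 0) = 3.0188
prox(8.829) = sign(8.829)*max(|8.829| - 3.98, 0) = 4.849
prox(x) = [-3.6887, 3.0188, 4.849]
||prox(x)||_1 = 3.6887 + 3.0188 + 4.849 = 11.5565


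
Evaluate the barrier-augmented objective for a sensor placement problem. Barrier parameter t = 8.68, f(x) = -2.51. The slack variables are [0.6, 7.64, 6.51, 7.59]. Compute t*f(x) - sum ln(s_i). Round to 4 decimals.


Step 1: Compute log-barrier.
ln values: [-0.5108, 2.0334, 1.8733, 2.0268]
phi = -(-0.5108 + 2.0334 + 1.8733 + 2.0268) = -5.4227
Step 2: Compute augmented objective.
t*f(x) = 8.68*-2.51 = -21.7868
Total = -21.7868 - 5.4227 = -27.2095


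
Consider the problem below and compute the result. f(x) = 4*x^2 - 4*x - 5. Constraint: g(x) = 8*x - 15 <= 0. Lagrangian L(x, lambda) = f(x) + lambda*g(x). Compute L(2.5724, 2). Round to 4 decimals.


Step 1: Evaluate f(x).
f(2.5724) = 4*2.5724^2 - 4*2.5724 - 5 = 11.1794
Step 2: Evaluate g(x).
g(2.5724) = 8*2.5724 - 15 = 5.5792
Step 3: Compute Lagrangian.
L = 11.1794 + 2*5.5792 = 22.3378


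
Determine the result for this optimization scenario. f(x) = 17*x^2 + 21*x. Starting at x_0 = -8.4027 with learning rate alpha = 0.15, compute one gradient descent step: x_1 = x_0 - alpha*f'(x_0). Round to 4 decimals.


We compute the gradient at x_0 and apply the update.
f'(x) = 34*x + 21
f'(-8.4027) = 34*-8.4027 + 21 = -264.6918
x_1 = -8.4027 - 0.15*-264.6918 = 31.3011


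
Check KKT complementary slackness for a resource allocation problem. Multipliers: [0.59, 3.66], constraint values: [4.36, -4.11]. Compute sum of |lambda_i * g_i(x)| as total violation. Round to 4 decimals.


KKT complementary slackness check:
lambda_1 * g_1 = 0.59 * 4.36 = 2.5724
lambda_2 * g_2 = 3.66 * -4.11 = -15.0426
Total violation = 2.5724 + 15.0426 = 17.615


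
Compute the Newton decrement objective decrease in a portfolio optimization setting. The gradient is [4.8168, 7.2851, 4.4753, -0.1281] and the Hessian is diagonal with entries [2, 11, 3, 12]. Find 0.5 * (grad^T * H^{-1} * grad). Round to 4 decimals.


Step 1: H is diagonal, so H^(-1) * g = [2.4084, 0.6623, 1.4918, -0.0107].
Step 2: g^T H^(-1) g = sum_i g_i^2 / H_ii
  = (4.8168)^2/2 + (7.2851)^2/11 + (4.4753)^2/3 + (-0.1281)^2/12
  = 11.6008 + 4.8248 + 6.6761 + 0.0014 = 23.103
Step 3: Objective decrease = 0.5 * g^T H^(-1) g = 11.5515


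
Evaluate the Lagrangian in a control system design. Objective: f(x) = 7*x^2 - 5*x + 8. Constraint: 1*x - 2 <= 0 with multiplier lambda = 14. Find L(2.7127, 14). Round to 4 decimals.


Step 1: Evaluate f(x).
f(2.7127) = 7*2.7127^2 - 5*2.7127 + 8 = 45.9477
Step 2: Evaluate g(x).
g(2.7127) = 1*2.7127 - 2 = 0.7127
Step 3: Compute Lagrangian.
L = 45.9477 + 14*0.7127 = 55.9255


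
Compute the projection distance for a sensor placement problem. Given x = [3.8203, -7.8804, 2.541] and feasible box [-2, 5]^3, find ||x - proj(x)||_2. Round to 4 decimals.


Project each component onto [-2, 5].
clip(3.8203) = 3.8203, clip(-7.8804) = -2.0, clip(2.541) = 2.541
Projection = [3.8203, -2.0, 2.541]
Squared diffs: [0.0, 34.5791, 0.0]
Distance = sqrt(34.5791) = 5.8804


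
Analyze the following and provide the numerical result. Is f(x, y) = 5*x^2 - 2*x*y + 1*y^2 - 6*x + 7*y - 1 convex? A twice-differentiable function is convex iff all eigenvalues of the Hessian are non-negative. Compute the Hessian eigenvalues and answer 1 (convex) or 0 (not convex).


The Hessian of f(x,y) = 5*x^2 - 2*x*y + 1*y^2 - 6*x + 7*y - 1 is:
H = [[10, -2], [-2, 2]]
Trace = 10 + 2 = 12
Determinant = 10*2 - (-2)^2 = 16
Discriminant = (12)^2 - 4*16 = 80.0
Eigenvalues: lambda_1 = 1.5279, lambda_2 = 10.4721
The function is convex.

1


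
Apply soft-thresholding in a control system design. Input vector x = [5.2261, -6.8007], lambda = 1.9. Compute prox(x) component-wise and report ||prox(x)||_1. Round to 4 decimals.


Soft-thresholding with lambda = 1.9:
prox(5.2261) = sign(5.2261)*max(|5.2261| - 1.9, 0) = 3.3261
prox(-6.8007) = sign(-6.8007)*max(|-6.8007| - 1.9, 0) = -4.9007
prox(x) = [3.3261, -4.9007]
||prox(x)||_1 = 3.3261 + 4.9007 = 8.2268


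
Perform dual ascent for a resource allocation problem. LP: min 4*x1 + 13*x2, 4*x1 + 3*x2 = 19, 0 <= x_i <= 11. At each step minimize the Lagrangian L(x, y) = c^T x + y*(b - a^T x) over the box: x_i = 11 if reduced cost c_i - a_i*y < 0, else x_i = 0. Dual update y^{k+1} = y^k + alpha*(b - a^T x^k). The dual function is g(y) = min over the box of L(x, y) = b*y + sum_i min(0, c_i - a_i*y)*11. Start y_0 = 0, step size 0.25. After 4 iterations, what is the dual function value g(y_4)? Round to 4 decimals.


Dual ascent for LP: min 4*x1 + 13*x2, 4*x1 + 3*x2 = 19, 0 <= x_i <= 11
Step 1: y^k = 0.0, reduced costs: (4.0, 13.0)
  x^k = (0.0, 0.0), subgradient = b - a^T x = 19.0
  y^{k+1} = 0.0 + 0.25*19.0 = 4.75
Step 2: y^k = 4.75, reduced costs: (-15.0, -1.25)
  x^k = (11.0, 11.0), subgradient = b - a^T x = -58.0
  y^{k+1} = 4.75 + 0.25*-58.0 = -9.75
Step 3: y^k = -9.75, reduced costs: (43.0, 42.25)
  x^k = (0.0, 0.0), subgradient = b - a^T x = 19.0
  y^{k+1} = -9.75 + 0.25*19.0 = -5.0
Step 4: y^k = -5.0, reduced costs: (24.0, 28.0)
  x^k = (0.0, 0.0), subgradient = b - a^T x = 19.0
  y^{k+1} = -5.0 + 0.25*19.0 = -0.25
Dual objective at y_4 = -0.25: reduced costs (5.0, 13.75), box minimizer x = (0.0, 0.0)
g(y_4) = b*y + (c1 - a1*y)*x1 + (c2 - a2*y)*x2 = 19*(-0.25) + 5.0*0.0 + 13.75*0.0 = -4.75 + 0.0 + 0.0 = -4.75


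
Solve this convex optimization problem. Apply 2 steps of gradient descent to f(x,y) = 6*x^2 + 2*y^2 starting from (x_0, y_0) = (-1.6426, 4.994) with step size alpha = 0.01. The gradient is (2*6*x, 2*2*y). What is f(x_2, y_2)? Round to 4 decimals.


Gradient descent on f(x,y) = 6*x^2 + 2*y^2.
Starting point: (-1.6426, 4.994), alpha = 0.01
Step 1: grad_x = 2*6*-1.6426 = -19.7112, grad_y = 2*2*4.994 = 19.976
  x_1 = -1.6426 - 0.01*-19.7112 = -1.4455
  y_1 = 4.994 - 0.01*19.976 = 4.7942
Step 2: grad_x = 2*6*-1.4455 = -17.3459, grad_y = 2*2*4.7942 = 19.177
  x_2 = -1.4455 - 0.01*-17.3459 = -1.272
  y_2 = 4.7942 - 0.01*19.177 = 4.6025
f(-1.272, 4.6025) = 6*(-1.272)^2 + 2*4.6025^2 = 52.0738


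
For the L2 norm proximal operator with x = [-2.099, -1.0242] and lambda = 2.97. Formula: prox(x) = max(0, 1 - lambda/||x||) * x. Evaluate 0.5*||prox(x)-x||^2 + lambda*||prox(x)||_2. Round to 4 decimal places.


Step 1: Compute ||x||.
||x|| = 2.3355
Step 2: Compute scaling factor.
scale = max(0, 1 - 2.97/2.3355) = 0.0
Step 3: prox(x) = [-0.0, -0.0]
||prox(x)|| = 0.0
Step 4: Proximal objective.
0.5*||prox-x||^2 = 2.7274
lambda*||prox|| = 0.0
Total = 2.7274


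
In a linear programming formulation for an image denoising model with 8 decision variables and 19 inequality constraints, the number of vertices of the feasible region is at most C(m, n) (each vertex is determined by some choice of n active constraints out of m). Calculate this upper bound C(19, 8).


Each vertex corresponds to some choice of n active constraints out of m, so the number of vertices is at most C(m, n) = m! / (n!(m-n)!).
m = 19, n = 8
Numerator: 19 * 18 * 17 * 16 * 15 * 14 * 13 * 12
Denominator: 8! = 40320
C(19, 8) = 75582


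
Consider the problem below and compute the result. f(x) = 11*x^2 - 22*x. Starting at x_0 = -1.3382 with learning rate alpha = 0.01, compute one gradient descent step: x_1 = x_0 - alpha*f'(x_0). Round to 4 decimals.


We compute the gradient at x_0 and apply the update.
f'(x) = 22*x - 22
f'(-1.3382) = 22*-1.3382 - 22 = -51.4404
x_1 = -1.3382 - 0.01*-51.4404 = -0.8238


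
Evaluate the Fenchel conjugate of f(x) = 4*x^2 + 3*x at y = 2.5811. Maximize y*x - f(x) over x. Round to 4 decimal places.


f*(y) = sup_x {y*x - a*x^2 - b*x} = sup_x {(y-b)*x - a*x^2}
FOC: (y - b) - 2a*x = 0 => x* = (y - b)/(2a)
x* = (2.5811 - 3)/(2*4) = -0.0524
f*(2.5811) = (y-b)^2/(4a) = (2.5811 - 3)^2/(4*4)
= 0.1755/16 = 0.011


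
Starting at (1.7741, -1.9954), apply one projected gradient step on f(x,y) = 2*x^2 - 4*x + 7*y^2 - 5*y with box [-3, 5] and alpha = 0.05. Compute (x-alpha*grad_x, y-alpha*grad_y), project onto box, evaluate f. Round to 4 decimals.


Step 1: Compute gradient at (1.7741, -1.9954).
grad_x = 2*2*1.7741 - 4 = 3.0964
grad_y = 2*7*-1.9954 - 5 = -32.9356
Step 2: Gradient step.
x_raw = 1.7741 - 0.05*3.0964 = 1.6193
y_raw = -1.9954 - 0.05*-32.9356 = -0.3486
Step 3: Project onto [-3, 5].
x_proj = clip(1.6193) = 1.6193
y_proj = clip(-0.3486) = -0.3486
Step 4: Evaluate f.
f(1.6193, -0.3486) = 1.3609


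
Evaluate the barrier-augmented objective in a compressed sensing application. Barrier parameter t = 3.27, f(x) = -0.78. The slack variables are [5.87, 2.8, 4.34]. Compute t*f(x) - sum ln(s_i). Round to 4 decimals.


Step 1: Compute log-barrier.
ln values: [1.7699, 1.0296, 1.4679]
phi = -(1.7699 + 1.0296 + 1.4679) = -4.2673
Step 2: Compute augmented objective.
t*f(x) = 3.27*-0.78 = -2.5506
Total = -2.5506 - 4.2673 = -6.8179


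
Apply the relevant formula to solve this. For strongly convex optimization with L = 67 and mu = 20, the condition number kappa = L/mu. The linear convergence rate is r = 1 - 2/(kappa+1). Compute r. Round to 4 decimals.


Step 1: Compute the condition number.
kappa = L/mu = 67/20 = 3.35
Step 2: Compute the convergence rate.
r = 1 - 2/(kappa + 1) = 1 - 2*mu/(L + mu) = (L - mu)/(L + mu) = 47/87 = 0.5402


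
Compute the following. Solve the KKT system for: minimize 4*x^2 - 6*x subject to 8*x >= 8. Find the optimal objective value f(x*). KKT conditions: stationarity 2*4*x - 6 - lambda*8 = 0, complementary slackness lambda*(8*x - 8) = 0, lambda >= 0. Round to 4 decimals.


Step 1: Try lambda = 0 (constraint inactive).
x_unc = 6/(2*4) = 0.75
Check: 8*0.75 = 6.0 < 8 -- violated!
Step 2: Constraint must be active: 8*x = 8
x* = 8/8 = 1.0
lambda = (2*4*1.0 - 6)/8 = 0.25
Step 3: Compute optimal value.
f(x*) = 4*1.0^2 - 6*1.0 = -2.0


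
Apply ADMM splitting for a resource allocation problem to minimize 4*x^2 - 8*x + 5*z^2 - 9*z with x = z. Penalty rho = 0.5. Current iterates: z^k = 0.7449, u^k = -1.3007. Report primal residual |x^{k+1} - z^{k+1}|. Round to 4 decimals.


ADMM iteration with rho = 0.5, z^k = 0.7449, u^k = -1.3007
Step 1: x-update.
Minimize 4*x^2 - 8*x + (0.5/2)*(x - 0.7449 - 1.3007)^2
FOC: (2*4 + 0.5)*x = 8 + 0.5*(0.7449 + 1.3007)
x^{k+1} = 1.0615
Step 2: z-update.
Minimize 5*z^2 - 9*z + (0.5/2)*(1.0615 - z - 1.3007)^2
FOC: (2*5 + 0.5)*z = 9 + 0.5*(1.0615 - 1.3007)
z^{k+1} = 0.8458
Step 3: u-update.
u^{k+1} = -1.3007 + 1.0615 - 0.8458 = -1.0849
Step 4: Primal residual = |1.0615 - 0.8458| = 0.2158


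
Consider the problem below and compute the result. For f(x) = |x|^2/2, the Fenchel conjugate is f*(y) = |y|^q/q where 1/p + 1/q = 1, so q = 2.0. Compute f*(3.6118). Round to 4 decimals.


The conjugate exponent q satisfies 1/p + 1/q = 1.
p = 2, so q = 2/(2 - 1) = 2.0
|y|^q = 3.6118^2.0 = 13.0451
f*(3.6118) = 13.0451 / 2.0 = 6.5225


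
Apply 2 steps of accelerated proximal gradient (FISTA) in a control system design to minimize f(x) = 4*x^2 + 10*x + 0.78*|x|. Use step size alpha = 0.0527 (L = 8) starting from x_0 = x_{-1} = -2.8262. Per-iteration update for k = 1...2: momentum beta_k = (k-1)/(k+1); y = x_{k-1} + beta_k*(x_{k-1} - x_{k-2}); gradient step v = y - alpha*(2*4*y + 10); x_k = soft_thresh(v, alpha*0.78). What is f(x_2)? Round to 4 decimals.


FISTA on f(x) = 4*x^2 + 10*x + 0.78*|x|
L = 8, alpha = 0.0527
Iteration 1: beta = 0.0, y = -2.8262 + 0.0*(-2.8262 + 2.8262) = -2.8262
  grad(y) = -12.6096, v = y - alpha*grad = -2.1617
  prox(v) = soft_thresh(-2.1617, 0.0411) = -2.1206
Iteration 2: beta = 0.3333, y = -2.1206 + 0.3333*(-2.1206 + 2.8262) = -1.8854
  grad(y) = -5.0829, v = y - alpha*grad = -1.6175
  prox(v) = soft_thresh(-1.6175, 0.0411) = -1.5764
f(x_2) = 4*(-1.5764)^2 + 10*(-1.5764) + 0.78*|-1.5764| = -4.5943


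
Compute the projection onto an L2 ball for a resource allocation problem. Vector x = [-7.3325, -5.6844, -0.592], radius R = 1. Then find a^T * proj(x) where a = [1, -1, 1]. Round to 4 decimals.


Step 1: Compute ||x|| (intermediates to 6 decimals).
||x|| = sqrt((-7.3325)^2 + (-5.6844)^2 + (-0.592)^2) = 9.296689
Step 2: Project.
Since ||x|| > R, scale = R/||x|| = 1/9.296689 = 0.107565, proj(x) = scale * x
proj(x) = [-0.78872, -0.611442, -0.063678]
Step 3: Dot product.
a^T * proj(x) = 1*(-0.78872) - 1*(-0.611442) + 1*(-0.063678) = -0.241


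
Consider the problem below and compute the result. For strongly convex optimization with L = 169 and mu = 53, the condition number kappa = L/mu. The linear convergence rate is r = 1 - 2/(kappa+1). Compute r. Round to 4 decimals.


Step 1: Compute the condition number.
kappa = L/mu = 169/53 = 3.1887
Step 2: Compute the convergence rate.
r = 1 - 2/(kappa + 1) = 1 - 2*mu/(L + mu) = (L - mu)/(L + mu) = 116/222 = 0.5225


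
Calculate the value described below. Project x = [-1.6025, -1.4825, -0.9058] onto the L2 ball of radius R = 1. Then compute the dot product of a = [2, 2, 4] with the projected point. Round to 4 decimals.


Step 1: Compute ||x|| (intermediates to 6 decimals).
||x|| = sqrt((-1.6025)^2 + (-1.4825)^2 + (-0.9058)^2) = 2.363533
Step 2: Project.
Since ||x|| > R, scale = R/||x|| = 1/2.363533 = 0.423095, proj(x) = scale * x
proj(x) = [-0.67801, -0.627238, -0.383239]
Step 3: Dot product.
a^T * proj(x) = 2*(-0.67801) + 2*(-0.627238) + 4*(-0.383239) = -4.1435


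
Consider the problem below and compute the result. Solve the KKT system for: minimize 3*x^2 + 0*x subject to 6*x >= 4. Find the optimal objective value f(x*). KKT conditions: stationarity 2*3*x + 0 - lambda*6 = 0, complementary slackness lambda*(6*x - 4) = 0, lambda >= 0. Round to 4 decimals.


Step 1: Try lambda = 0 (constraint inactive).
x_unc = 0/(2*3) = 0.0
Check: 6*0.0 = 0.0 < 4 -- violated!
Step 2: Constraint must be active: 6*x = 4
x* = 4/6 = 2/3 = 0.6667 (rounded; the exact value 2/3 is used below)
lambda = (2*3*(2/3) + 0)/6 = 0.6667
Step 3: Compute optimal value.
f(x*) = 3*(2/3)^2 + 0*(2/3) = 1.3333


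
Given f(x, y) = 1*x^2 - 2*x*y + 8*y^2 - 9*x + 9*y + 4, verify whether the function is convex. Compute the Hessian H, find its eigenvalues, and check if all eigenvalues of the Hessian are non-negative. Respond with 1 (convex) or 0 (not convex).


The Hessian of f(x,y) = 1*x^2 - 2*x*y + 8*y^2 - 9*x + 9*y + 4 is:
H = [[2, -2], [-2, 16]]
Trace = 2 + 16 = 18
Determinant = 2*16 - (-2)^2 = 28
Discriminant = (18)^2 - 4*28 = 212.0
Eigenvalues: lambda_1 = 1.7199, lambda_2 = 16.2801
The function is convex.

1


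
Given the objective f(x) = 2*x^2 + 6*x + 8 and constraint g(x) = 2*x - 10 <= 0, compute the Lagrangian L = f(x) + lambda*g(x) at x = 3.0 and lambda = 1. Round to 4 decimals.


Step 1: Evaluate f(x).
f(3.0) = 2*3.0^2 + 6*3.0 + 8 = 44.0
Step 2: Evaluate g(x).
g(3.0) = 2*3.0 - 10 = -4.0
Step 3: Compute Lagrangian.
L = 44.0 + 1*-4.0 = 40.0


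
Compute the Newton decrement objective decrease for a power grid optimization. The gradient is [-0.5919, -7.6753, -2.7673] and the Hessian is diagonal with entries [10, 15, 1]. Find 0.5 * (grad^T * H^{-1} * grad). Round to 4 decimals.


Step 1: H is diagonal, so H^(-1) * g = [-0.0592, -0.5117, -2.7673].
Step 2: g^T H^(-1) g = sum_i g_i^2 / H_ii
  = (-0.5919)^2/10 + (-7.6753)^2/15 + (-2.7673)^2/1
  = 0.035 + 3.9273 + 7.6579 = 11.6203
Step 3: Objective decrease = 0.5 * g^T H^(-1) g = 5.8102


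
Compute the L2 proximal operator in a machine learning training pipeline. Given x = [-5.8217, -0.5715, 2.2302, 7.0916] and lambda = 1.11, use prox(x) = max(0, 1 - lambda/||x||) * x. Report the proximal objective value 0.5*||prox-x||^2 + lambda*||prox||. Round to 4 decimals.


Step 1: Compute ||x||.
||x|| = 9.4596
Step 2: Compute scaling factor.
scale = max(0, 1 - 1.11/9.4596) = 0.8827
Step 3: prox(x) = [-5.1386, -0.5044, 1.9685, 6.2595]
||prox(x)|| = 8.3496
Step 4: Proximal objective.
0.5*||prox-x||^2 = 0.6161
lambda*||prox|| = 9.2681
Total = 9.8841


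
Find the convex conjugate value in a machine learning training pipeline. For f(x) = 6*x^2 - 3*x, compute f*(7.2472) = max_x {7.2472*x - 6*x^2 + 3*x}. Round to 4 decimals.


f*(y) = sup_x {y*x - a*x^2 - b*x} = sup_x {(y-b)*x - a*x^2}
FOC: (y - b) - 2a*x = 0 => x* = (y - b)/(2a)
x* = (7.2472 + 3)/(2*6) = 0.8539
f*(7.2472) = (y-b)^2/(4a) = (7.2472 + 3)^2/(4*6)
= 105.0051/24 = 4.3752


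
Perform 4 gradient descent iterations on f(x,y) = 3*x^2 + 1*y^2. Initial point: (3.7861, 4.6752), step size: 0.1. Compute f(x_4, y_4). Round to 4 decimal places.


Gradient descent on f(x,y) = 3*x^2 + 1*y^2.
Starting point: (3.7861, 4.6752), alpha = 0.1
Step 1: grad_x = 2*3*3.7861 = 22.7166, grad_y = 2*1*4.6752 = 9.3504
  x_1 = 3.7861 - 0.1*22.7166 = 1.5144
  y_1 = 4.6752 - 0.1*9.3504 = 3.7402
Step 2: grad_x = 2*3*1.5144 = 9.0866, grad_y = 2*1*3.7402 = 7.4803
  x_2 = 1.5144 - 0.1*9.0866 = 0.6058
  y_2 = 3.7402 - 0.1*7.4803 = 2.9921
Step 3: grad_x = 2*3*0.6058 = 3.6347, grad_y = 2*1*2.9921 = 5.9843
  x_3 = 0.6058 - 0.1*3.6347 = 0.2423
  y_3 = 2.9921 - 0.1*5.9843 = 2.3937
Step 4: grad_x = 2*3*0.2423 = 1.4539, grad_y = 2*1*2.3937 = 4.7874
  x_4 = 0.2423 - 0.1*1.4539 = 0.0969
  y_4 = 2.3937 - 0.1*4.7874 = 1.915
f(0.0969, 1.915) = 3*0.0969^2 + 1*1.915^2 = 3.6953


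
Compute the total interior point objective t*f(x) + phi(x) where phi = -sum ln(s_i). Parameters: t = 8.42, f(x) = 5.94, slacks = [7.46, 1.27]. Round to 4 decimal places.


Step 1: Compute log-barrier.
ln values: [2.0096, 0.239]
phi = -(2.0096 + 0.239) = -2.2486
Step 2: Compute augmented objective.
t*f(x) = 8.42*5.94 = 50.0148
Total = 50.0148 - 2.2486 = 47.7662


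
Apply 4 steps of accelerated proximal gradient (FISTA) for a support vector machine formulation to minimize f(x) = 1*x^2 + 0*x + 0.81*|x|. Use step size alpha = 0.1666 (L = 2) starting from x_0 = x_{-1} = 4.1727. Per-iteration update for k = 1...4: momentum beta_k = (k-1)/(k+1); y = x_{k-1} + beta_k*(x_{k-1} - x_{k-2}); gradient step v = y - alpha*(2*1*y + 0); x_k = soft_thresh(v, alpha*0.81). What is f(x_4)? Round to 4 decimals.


FISTA on f(x) = 1*x^2 + 0*x + 0.81*|x|
L = 2, alpha = 0.1666
Iteration 1: beta = 0.0, y = 4.1727 + 0.0*(4.1727 - 4.1727) = 4.1727
  grad(y) = 8.3454, v = y - alpha*grad = 2.7824
  prox(v) = soft_thresh(2.7824, 0.1349) = 2.6474
Iteration 2: beta = 0.3333, y = 2.6474 + 0.3333*(2.6474 - 4.1727) = 2.139
  grad(y) = 4.278, v = y - alpha*grad = 1.4263
  prox(v) = soft_thresh(1.4263, 0.1349) = 1.2913
Iteration 3: beta = 0.5, y = 1.2913 + 0.5*(1.2913 - 2.6474) = 0.6133
  grad(y) = 1.2266, v = y - alpha*grad = 0.4089
  prox(v) = soft_thresh(0.4089, 0.1349) = 0.274
Iteration 4: beta = 0.6, y = 0.274 + 0.6*(0.274 - 1.2913) = -0.3364
  grad(y) = -0.6728, v = y - alpha*grad = -0.2243
  prox(v) = soft_thresh(-0.2243, 0.1349) = -0.0894
f(x_4) = 1*(-0.0894)^2 + 0*(-0.0894) + 0.81*|-0.0894| = 0.0804


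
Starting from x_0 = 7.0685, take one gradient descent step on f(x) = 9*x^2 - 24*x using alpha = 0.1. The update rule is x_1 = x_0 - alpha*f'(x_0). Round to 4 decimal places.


We compute the gradient at x_0 and apply the update.
f'(x) = 18*x - 24
f'(7.0685) = 18*7.0685 - 24 = 103.233
x_1 = 7.0685 - 0.1*103.233 = -3.2548


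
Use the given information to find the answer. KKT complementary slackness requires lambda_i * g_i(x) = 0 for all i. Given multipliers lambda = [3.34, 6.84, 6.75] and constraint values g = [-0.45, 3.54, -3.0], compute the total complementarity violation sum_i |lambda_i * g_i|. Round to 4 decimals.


KKT complementary slackness check:
lambda_1 * g_1 = 3.34 * -0.45 = -1.503
lambda_2 * g_2 = 6.84 * 3.54 = 24.2136
lambda_3 * g_3 = 6.75 * -3.0 = -20.25
Total violation = 1.503 + 24.2136 + 20.25 = 45.9666


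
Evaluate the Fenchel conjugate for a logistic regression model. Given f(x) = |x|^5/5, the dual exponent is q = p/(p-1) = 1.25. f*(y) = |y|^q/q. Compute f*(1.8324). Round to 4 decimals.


The conjugate exponent q satisfies 1/p + 1/q = 1.
p = 5, so q = 5/(5 - 1) = 1.25
|y|^q = 1.8324^1.25 = 2.1319
f*(1.8324) = 2.1319 / 1.25 = 1.7056


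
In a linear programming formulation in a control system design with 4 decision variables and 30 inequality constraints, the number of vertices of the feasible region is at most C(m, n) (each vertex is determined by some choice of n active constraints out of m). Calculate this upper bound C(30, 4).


Each vertex corresponds to some choice of n active constraints out of m, so the number of vertices is at most C(m, n) = m! / (n!(m-n)!).
m = 30, n = 4
Numerator: 30 * 29 * 28 * 27
Denominator: 4! = 24
C(30, 4) = 27405


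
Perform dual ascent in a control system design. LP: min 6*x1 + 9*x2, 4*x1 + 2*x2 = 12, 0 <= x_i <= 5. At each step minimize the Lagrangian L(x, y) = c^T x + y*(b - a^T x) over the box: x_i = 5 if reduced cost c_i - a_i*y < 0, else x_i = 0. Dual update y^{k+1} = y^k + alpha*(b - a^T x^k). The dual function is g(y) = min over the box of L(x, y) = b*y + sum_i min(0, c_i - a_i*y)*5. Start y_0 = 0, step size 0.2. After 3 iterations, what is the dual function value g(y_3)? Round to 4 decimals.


Dual ascent for LP: min 6*x1 + 9*x2, 4*x1 + 2*x2 = 12, 0 <= x_i <= 5
Step 1: y^k = 0.0, reduced costs: (6.0, 9.0)
  x^k = (0.0, 0.0), subgradient = b - a^T x = 12.0
  y^{k+1} = 0.0 + 0.2*12.0 = 2.4
Step 2: y^k = 2.4, reduced costs: (-3.6, 4.2)
  x^k = (5.0, 0.0), subgradient = b - a^T x = -8.0
  y^{k+1} = 2.4 + 0.2*-8.0 = 0.8
Step 3: y^k = 0.8, reduced costs: (2.8, 7.4)
  x^k = (0.0, 0.0), subgradient = b - a^T x = 12.0
  y^{k+1} = 0.8 + 0.2*12.0 = 3.2
Dual objective at y_3 = 3.2: reduced costs (-6.8, 2.6), box minimizer x = (5.0, 0.0)
g(y_3) = b*y + (c1 - a1*y)*x1 + (c2 - a2*y)*x2 = 12*3.2 + (-6.8)*5.0 + 2.6*0.0 = 38.4 - 34.0 + 0.0 = 4.4


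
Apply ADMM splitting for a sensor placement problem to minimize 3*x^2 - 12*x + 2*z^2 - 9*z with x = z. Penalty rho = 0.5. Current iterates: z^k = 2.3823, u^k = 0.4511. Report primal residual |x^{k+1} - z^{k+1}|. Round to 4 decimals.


ADMM iteration with rho = 0.5, z^k = 2.3823, u^k = 0.4511
Step 1: x-update.
Minimize 3*x^2 - 12*x + (0.5/2)*(x - 2.3823 + 0.4511)^2
FOC: (2*3 + 0.5)*x = 12 + 0.5*(2.3823 - 0.4511)
x^{k+1} = 1.9947
Step 2: z-update.
Minimize 2*z^2 - 9*z + (0.5/2)*(1.9947 - z + 0.4511)^2
FOC: (2*2 + 0.5)*z = 9 + 0.5*(1.9947 + 0.4511)
z^{k+1} = 2.2718
Step 3: u-update.
u^{k+1} = 0.4511 + 1.9947 - 2.2718 = 0.1741
Step 4: Primal residual = |1.9947 - 2.2718| = 0.277


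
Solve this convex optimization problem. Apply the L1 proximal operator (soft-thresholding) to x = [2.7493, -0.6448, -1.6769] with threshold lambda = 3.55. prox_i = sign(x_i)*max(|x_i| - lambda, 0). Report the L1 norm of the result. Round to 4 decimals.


Soft-thresholding with lambda = 3.55:
prox(2.7493) = sign(2.7493)*max(|2.7493| - 3.55, 0) = 0.0
prox(-0.6448) = sign(-0.6448)*max(|-0.6448| - 3.55, 0) = 0.0
prox(-1.6769) = sign(-1.6769)*max(|-1.6769| - 3.55, 0) = 0.0
prox(x) = [0.0, 0.0, 0.0]
||prox(x)||_1 = 0.0 + 0.0 + 0.0 = 0.0


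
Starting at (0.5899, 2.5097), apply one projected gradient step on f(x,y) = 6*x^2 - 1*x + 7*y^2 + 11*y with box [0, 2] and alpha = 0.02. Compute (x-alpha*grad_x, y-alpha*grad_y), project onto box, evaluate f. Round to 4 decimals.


Step 1: Compute gradient at (0.5899, 2.5097).
grad_x = 2*6*0.5899 - 1 = 6.0788
grad_y = 2*7*2.5097 + 11 = 46.1358
Step 2: Gradient step.
x_raw = 0.5899 - 0.02*6.0788 = 0.4683
y_raw = 2.5097 - 0.02*46.1358 = 1.587
Step 3: Project onto [0, 2].
x_proj = clip(0.4683) = 0.4683
y_proj = clip(1.587) = 1.587
Step 4: Evaluate f.
f(0.4683, 1.587) = 35.9341


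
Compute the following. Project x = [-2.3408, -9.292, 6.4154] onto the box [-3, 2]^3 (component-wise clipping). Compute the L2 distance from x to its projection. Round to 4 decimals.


Project each component onto [-3, 2].
clip(-2.3408) = -2.3408, clip(-9.292) = -3.0, clip(6.4154) = 2.0
Projection = [-2.3408, -3.0, 2.0]
Squared diffs: [0.0, 39.5893, 19.4958]
Distance = sqrt(59.0851) = 7.6867


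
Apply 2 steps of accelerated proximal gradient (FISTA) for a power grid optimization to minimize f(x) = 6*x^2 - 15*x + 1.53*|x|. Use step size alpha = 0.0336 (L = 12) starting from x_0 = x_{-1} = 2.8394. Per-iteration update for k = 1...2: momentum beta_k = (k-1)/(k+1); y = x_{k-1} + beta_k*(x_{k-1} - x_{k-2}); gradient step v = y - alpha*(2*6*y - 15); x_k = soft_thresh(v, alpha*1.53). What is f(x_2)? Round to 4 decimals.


FISTA on f(x) = 6*x^2 - 15*x + 1.53*|x|
L = 12, alpha = 0.0336
Iteration 1: beta = 0.0, y = 2.8394 + 0.0*(2.8394 - 2.8394) = 2.8394
  grad(y) = 19.0728, v = y - alpha*grad = 2.1986
  prox(v) = soft_thresh(2.1986, 0.0514) = 2.1471
Iteration 2: beta = 0.3333, y = 2.1471 + 0.3333*(2.1471 - 2.8394) = 1.9164
  grad(y) = 7.9967, v = y - alpha*grad = 1.6477
  prox(v) = soft_thresh(1.6477, 0.0514) = 1.5963
f(x_2) = 6*1.5963^2 - 15*1.5963 + 1.53*|1.5963| = -6.2131


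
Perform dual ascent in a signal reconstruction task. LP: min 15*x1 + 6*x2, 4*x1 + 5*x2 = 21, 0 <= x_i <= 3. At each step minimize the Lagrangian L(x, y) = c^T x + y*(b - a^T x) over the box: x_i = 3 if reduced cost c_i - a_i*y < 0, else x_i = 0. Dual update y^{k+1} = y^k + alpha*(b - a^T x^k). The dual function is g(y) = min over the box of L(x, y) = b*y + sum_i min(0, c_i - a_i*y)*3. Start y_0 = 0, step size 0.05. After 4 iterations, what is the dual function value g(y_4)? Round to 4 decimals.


Dual ascent for LP: min 15*x1 + 6*x2, 4*x1 + 5*x2 = 21, 0 <= x_i <= 3
Step 1: y^k = 0.0, reduced costs: (15.0, 6.0)
  x^k = (0.0, 0.0), subgradient = b - a^T x = 21.0
  y^{k+1} = 0.0 + 0.05*21.0 = 1.05
Step 2: y^k = 1.05, reduced costs: (10.8, 0.75)
  x^k = (0.0, 0.0), subgradient = b - a^T x = 21.0
  y^{k+1} = 1.05 + 0.05*21.0 = 2.1
Step 3: y^k = 2.1, reduced costs: (6.6, -4.5)
  x^k = (0.0, 3.0), subgradient = b - a^T x = 6.0
  y^{k+1} = 2.1 + 0.05*6.0 = 2.4
Step 4: y^k = 2.4, reduced costs: (5.4, -6.0)
  x^k = (0.0, 3.0), subgradient = b - a^T x = 6.0
  y^{k+1} = 2.4 + 0.05*6.0 = 2.7
Dual objective at y_4 = 2.7: reduced costs (4.2, -7.5), box minimizer x = (0.0, 3.0)
g(y_4) = b*y + (c1 - a1*y)*x1 + (c2 - a2*y)*x2 = 21*2.7 + 4.2*0.0 + (-7.5)*3.0 = 56.7 + 0.0 - 22.5 = 34.2


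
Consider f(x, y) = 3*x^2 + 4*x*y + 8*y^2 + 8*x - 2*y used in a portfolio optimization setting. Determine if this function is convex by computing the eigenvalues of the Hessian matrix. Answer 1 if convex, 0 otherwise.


The Hessian of f(x,y) = 3*x^2 + 4*x*y + 8*y^2 + 8*x - 2*y is:
H = [[6, 4], [4, 16]]
Trace = 6 + 16 = 22
Determinant = 6*16 - (4)^2 = 80
Discriminant = (22)^2 - 4*80 = 164.0
Eigenvalues: lambda_1 = 4.5969, lambda_2 = 17.4031
The function is convex.

1


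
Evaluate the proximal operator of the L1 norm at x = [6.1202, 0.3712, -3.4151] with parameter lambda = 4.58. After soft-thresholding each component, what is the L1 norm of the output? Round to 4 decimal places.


Soft-thresholding with lambda = 4.58:
prox(6.1202) = sign(6.1202)*max(|6.1202| - 4.58, 0) = 1.5402
prox(0.3712) = sign(0.3712)*max(|0.3712| - 4.58, 0) = 0.0
prox(-3.4151) = sign(-3.4151)*max(|-3.4151| - 4.58, 0) = 0.0
prox(x) = [1.5402, 0.0, 0.0]
||prox(x)||_1 = 1.5402 + 0.0 + 0.0 = 1.5402


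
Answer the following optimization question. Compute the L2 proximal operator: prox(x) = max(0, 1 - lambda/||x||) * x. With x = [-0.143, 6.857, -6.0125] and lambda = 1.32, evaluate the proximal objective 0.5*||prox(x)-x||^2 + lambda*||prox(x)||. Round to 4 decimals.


Step 1: Compute ||x||.
||x|| = 9.1208
Step 2: Compute scaling factor.
scale = max(0, 1 - 1.32/9.1208) = 0.8553
Step 3: prox(x) = [-0.1223, 5.8646, -5.1423]
||prox(x)|| = 7.8008
Step 4: Proximal objective.
0.5*||prox-x||^2 = 0.8712
lambda*||prox|| = 10.2971
Total = 11.1683


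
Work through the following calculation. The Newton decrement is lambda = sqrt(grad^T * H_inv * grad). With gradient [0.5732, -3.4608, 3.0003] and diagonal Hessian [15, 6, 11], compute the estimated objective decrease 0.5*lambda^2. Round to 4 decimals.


Step 1: H is diagonal, so H^(-1) * g = [0.0382, -0.5768, 0.2728].
Step 2: g^T H^(-1) g = sum_i g_i^2 / H_ii
  = (0.5732)^2/15 + (-3.4608)^2/6 + (3.0003)^2/11
  = 0.0219 + 1.9962 + 0.8183 = 2.8364
Step 3: Objective decrease = 0.5 * g^T H^(-1) g = 1.4182


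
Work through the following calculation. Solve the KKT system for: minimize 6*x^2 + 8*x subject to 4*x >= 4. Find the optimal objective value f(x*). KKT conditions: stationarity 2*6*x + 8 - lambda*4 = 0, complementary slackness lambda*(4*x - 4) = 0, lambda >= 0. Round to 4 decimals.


Step 1: Try lambda = 0 (constraint inactive).
x_unc = -8/(2*6) = -0.6667
Check: 4*-0.6667 = -2.6668 < 4 -- violated!
Step 2: Constraint must be active: 4*x = 4
x* = 4/4 = 1.0
lambda = (2*6*1.0 + 8)/4 = 5.0
Step 3: Compute optimal value.
f(x*) = 6*1.0^2 + 8*1.0 = 14.0


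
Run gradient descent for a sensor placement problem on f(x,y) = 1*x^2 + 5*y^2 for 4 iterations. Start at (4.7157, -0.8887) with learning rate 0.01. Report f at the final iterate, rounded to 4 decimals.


Gradient descent on f(x,y) = 1*x^2 + 5*y^2.
Starting point: (4.7157, -0.8887), alpha = 0.01
Step 1: grad_x = 2*1*4.7157 = 9.4314, grad_y = 2*5*-0.8887 = -8.887
  x_1 = 4.7157 - 0.01*9.4314 = 4.6214
  y_1 = -0.8887 - 0.01*-8.887 = -0.7998
Step 2: grad_x = 2*1*4.6214 = 9.2428, grad_y = 2*5*-0.7998 = -7.9983
  x_2 = 4.6214 - 0.01*9.2428 = 4.529
  y_2 = -0.7998 - 0.01*-7.9983 = -0.7198
Step 3: grad_x = 2*1*4.529 = 9.0579, grad_y = 2*5*-0.7198 = -7.1985
  x_3 = 4.529 - 0.01*9.0579 = 4.4384
  y_3 = -0.7198 - 0.01*-7.1985 = -0.6479
Step 4: grad_x = 2*1*4.4384 = 8.8768, grad_y = 2*5*-0.6479 = -6.4786
  x_4 = 4.4384 - 0.01*8.8768 = 4.3496
  y_4 = -0.6479 - 0.01*-6.4786 = -0.5831
f(4.3496, -0.5831) = 1*4.3496^2 + 5*(-0.5831)^2 = 20.619


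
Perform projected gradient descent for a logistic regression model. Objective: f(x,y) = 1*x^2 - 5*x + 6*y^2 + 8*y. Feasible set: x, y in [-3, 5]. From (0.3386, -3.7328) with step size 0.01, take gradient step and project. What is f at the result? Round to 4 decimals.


Step 1: Compute gradient at (0.3386, -3.7328).
grad_x = 2*1*0.3386 - 5 = -4.3228
grad_y = 2*6*-3.7328 + 8 = -36.7936
Step 2: Gradient step.
x_raw = 0.3386 - 0.01*-4.3228 = 0.3818
y_raw = -3.7328 - 0.01*-36.7936 = -3.3649
Step 3: Project onto [-3, 5].
x_proj = clip(0.3818) = 0.3818
y_proj = clip(-3.3649) = -3.0
Step 4: Evaluate f.
f(0.3818, -3.0) = 28.2367


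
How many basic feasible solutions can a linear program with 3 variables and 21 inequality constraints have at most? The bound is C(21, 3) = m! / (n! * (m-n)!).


Each vertex corresponds to some choice of n active constraints out of m, so the number of vertices is at most C(m, n) = m! / (n!(m-n)!).
m = 21, n = 3
Numerator: 21 * 20 * 19
Denominator: 3! = 6
C(21, 3) = 1330


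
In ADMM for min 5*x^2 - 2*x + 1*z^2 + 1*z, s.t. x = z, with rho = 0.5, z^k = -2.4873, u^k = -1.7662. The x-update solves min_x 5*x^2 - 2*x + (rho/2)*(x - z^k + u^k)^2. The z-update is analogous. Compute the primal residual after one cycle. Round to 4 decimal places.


ADMM iteration with rho = 0.5, z^k = -2.4873, u^k = -1.7662
Step 1: x-update.
Minimize 5*x^2 - 2*x + (0.5/2)*(x + 2.4873 - 1.7662)^2
FOC: (2*5 + 0.5)*x = 2 + 0.5*(-2.4873 + 1.7662)
x^{k+1} = 0.1561
Step 2: z-update.
Minimize 1*z^2 + 1*z + (0.5/2)*(0.1561 - z - 1.7662)^2
FOC: (2*1 + 0.5)*z = -1 + 0.5*(0.1561 - 1.7662)
z^{k+1} = -0.722
Step 3: u-update.
u^{k+1} = -1.7662 + 0.1561 + 0.722 = -0.888
Step 4: Primal residual = |0.1561 + 0.722| = 0.8782


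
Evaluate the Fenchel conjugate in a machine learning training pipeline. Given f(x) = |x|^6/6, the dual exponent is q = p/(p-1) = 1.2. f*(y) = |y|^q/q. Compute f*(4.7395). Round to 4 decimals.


The conjugate exponent q satisfies 1/p + 1/q = 1.
p = 6, so q = 6/(6 - 1) = 1.2
|y|^q = 4.7395^1.2 = 6.4696
f*(4.7395) = 6.4696 / 1.2 = 5.3914


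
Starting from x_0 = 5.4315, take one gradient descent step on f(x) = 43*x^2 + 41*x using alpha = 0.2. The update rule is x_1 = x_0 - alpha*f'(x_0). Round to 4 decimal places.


We compute the gradient at x_0 and apply the update.
f'(x) = 86*x + 41
f'(5.4315) = 86*5.4315 + 41 = 508.109
x_1 = 5.4315 - 0.2*508.109 = -96.1903


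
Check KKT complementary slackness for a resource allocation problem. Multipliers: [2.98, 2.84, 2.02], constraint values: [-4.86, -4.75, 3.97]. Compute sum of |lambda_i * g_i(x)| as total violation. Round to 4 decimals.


KKT complementary slackness check:
lambda_1 * g_1 = 2.98 * -4.86 = -14.4828
lambda_2 * g_2 = 2.84 * -4.75 = -13.49
lambda_3 * g_3 = 2.02 * 3.97 = 8.0194
Total violation = 14.4828 + 13.49 + 8.0194 = 35.9922


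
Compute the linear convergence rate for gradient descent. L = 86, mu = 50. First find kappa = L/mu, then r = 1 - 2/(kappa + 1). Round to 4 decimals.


Step 1: Compute the condition number.
kappa = L/mu = 86/50 = 1.72
Step 2: Compute the convergence rate.
r = 1 - 2/(kappa + 1) = 1 - 2*mu/(L + mu) = (L - mu)/(L + mu) = 36/136 = 0.2647


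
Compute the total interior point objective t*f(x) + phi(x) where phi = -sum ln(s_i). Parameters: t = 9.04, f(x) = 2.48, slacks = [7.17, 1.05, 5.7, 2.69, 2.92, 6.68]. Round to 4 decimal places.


Step 1: Compute log-barrier.
ln values: [1.9699, 0.0488, 1.7405, 0.9895, 1.0716, 1.8991]
phi = -(1.9699 + 0.0488 + 1.7405 + 0.9895 + 1.0716 + 1.8991) = -7.7194
Step 2: Compute augmented objective.
t*f(x) = 9.04*2.48 = 22.4192
Total = 22.4192 - 7.7194 = 14.6998


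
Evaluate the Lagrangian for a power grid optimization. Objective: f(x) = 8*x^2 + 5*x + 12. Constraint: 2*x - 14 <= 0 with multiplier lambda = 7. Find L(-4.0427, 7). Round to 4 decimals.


Step 1: Evaluate f(x).
f(-4.0427) = 8*(-4.0427)^2 + 5*(-4.0427) + 12 = 122.5339
Step 2: Evaluate g(x).
g(-4.0427) = 2*-4.0427 - 14 = -22.0854
Step 3: Compute Lagrangian.
L = 122.5339 + 7*-22.0854 = -32.0639


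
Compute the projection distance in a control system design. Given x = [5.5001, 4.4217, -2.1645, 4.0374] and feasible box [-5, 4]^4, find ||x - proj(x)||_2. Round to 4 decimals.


Project each component onto [-5, 4].
clip(5.5001) = 4.0, clip(4.4217) = 4.0, clip(-2.1645) = -2.1645, clip(4.0374) = 4.0
Projection = [4.0, 4.0, -2.1645, 4.0]
Squared diffs: [2.2503, 0.1778, 0.0, 0.0014]
Distance = sqrt(2.4295) = 1.5587


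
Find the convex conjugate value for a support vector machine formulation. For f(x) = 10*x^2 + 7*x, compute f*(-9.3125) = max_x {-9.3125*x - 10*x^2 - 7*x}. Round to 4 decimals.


f*(y) = sup_x {y*x - a*x^2 - b*x} = sup_x {(y-b)*x - a*x^2}
FOC: (y - b) - 2a*x = 0 => x* = (y - b)/(2a)
x* = (-9.3125 - 7)/(2*10) = -0.8156
f*(-9.3125) = (y-b)^2/(4a) = (-9.3125 - 7)^2/(4*10)
= 266.0977/40 = 6.6524


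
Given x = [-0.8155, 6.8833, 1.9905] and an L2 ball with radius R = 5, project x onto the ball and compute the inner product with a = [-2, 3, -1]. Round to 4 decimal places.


Step 1: Compute ||x|| (intermediates to 6 decimals).
||x|| = sqrt((-0.8155)^2 + 6.8833^2 + 1.9905^2) = 7.211584
Step 2: Project.
Since ||x|| > R, scale = R/||x|| = 5/7.211584 = 0.693329, proj(x) = scale * x
proj(x) = [-0.56541, 4.772392, 1.380071]
Step 3: Dot product.
a^T * proj(x) = -2*(-0.56541) + 3*4.772392 - 1*1.380071 = 14.0679


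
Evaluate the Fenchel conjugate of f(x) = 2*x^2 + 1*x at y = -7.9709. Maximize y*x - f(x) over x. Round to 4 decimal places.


f*(y) = sup_x {y*x - a*x^2 - b*x} = sup_x {(y-b)*x - a*x^2}
FOC: (y - b) - 2a*x = 0 => x* = (y - b)/(2a)
x* = (-7.9709 - 1)/(2*2) = -2.2427
f*(-7.9709) = (y-b)^2/(4a) = (-7.9709 - 1)^2/(4*2)
= 80.477/8 = 10.0596


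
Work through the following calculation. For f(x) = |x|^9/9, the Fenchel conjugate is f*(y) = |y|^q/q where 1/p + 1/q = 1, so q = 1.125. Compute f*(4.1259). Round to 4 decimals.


The conjugate exponent q satisfies 1/p + 1/q = 1.
p = 9, so q = 9/(9 - 1) = 1.125
|y|^q = 4.1259^1.125 = 4.9256
f*(4.1259) = 4.9256 / 1.125 = 4.3783


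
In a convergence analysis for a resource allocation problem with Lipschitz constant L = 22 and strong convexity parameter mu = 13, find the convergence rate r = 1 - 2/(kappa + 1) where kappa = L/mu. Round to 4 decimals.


Step 1: Compute the condition number.
kappa = L/mu = 22/13 = 1.6923
Step 2: Compute the convergence rate.
r = 1 - 2/(kappa + 1) = 1 - 2*mu/(L + mu) = (L - mu)/(L + mu) = 9/35 = 0.2571


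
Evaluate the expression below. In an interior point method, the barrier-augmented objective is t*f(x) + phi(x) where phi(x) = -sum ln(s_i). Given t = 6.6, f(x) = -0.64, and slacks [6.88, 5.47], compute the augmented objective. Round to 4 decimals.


Step 1: Compute log-barrier.
ln values: [1.9286, 1.6993]
phi = -(1.9286 + 1.6993) = -3.6279
Step 2: Compute augmented objective.
t*f(x) = 6.6*-0.64 = -4.224
Total = -4.224 - 3.6279 = -7.8519


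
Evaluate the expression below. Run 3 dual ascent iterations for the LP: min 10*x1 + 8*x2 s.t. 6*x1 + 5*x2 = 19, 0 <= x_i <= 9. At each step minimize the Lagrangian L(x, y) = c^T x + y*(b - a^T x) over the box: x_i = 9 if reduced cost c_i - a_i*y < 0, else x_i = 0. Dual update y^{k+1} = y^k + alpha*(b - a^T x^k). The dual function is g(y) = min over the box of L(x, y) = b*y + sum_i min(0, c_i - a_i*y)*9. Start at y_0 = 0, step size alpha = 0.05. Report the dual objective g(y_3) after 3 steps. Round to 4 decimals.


Dual ascent for LP: min 10*x1 + 8*x2, 6*x1 + 5*x2 = 19, 0 <= x_i <= 9
Step 1: y^k = 0.0, reduced costs: (10.0, 8.0)
  x^k = (0.0, 0.0), subgradient = b - a^T x = 19.0
  y^{k+1} = 0.0 + 0.05*19.0 = 0.95
Step 2: y^k = 0.95, reduced costs: (4.3, 3.25)
  x^k = (0.0, 0.0), subgradient = b - a^T x = 19.0
  y^{k+1} = 0.95 + 0.05*19.0 = 1.9
Step 3: y^k = 1.9, reduced costs: (-1.4, -1.5)
  x^k = (9.0, 9.0), subgradient = b - a^T x = -80.0
  y^{k+1} = 1.9 + 0.05*-80.0 = -2.1
Dual objective at y_3 = -2.1: reduced costs (22.6, 18.5), box minimizer x = (0.0, 0.0)
g(y_3) = b*y + (c1 - a1*y)*x1 + (c2 - a2*y)*x2 = 19*(-2.1) + 22.6*0.0 + 18.5*0.0 = -39.9 + 0.0 + 0.0 = -39.9


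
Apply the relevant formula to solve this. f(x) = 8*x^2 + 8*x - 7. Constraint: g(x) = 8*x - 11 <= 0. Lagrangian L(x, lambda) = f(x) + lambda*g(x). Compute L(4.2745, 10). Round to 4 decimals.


Step 1: Evaluate f(x).
f(4.2745) = 8*4.2745^2 + 8*4.2745 - 7 = 173.3668
Step 2: Evaluate g(x).
g(4.2745) = 8*4.2745 - 11 = 23.196
Step 3: Compute Lagrangian.
L = 173.3668 + 10*23.196 = 405.3268


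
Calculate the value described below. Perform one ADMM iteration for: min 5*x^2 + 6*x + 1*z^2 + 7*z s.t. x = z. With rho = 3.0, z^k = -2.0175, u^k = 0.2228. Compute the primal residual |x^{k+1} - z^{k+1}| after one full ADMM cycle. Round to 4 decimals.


ADMM iteration with rho = 3.0, z^k = -2.0175, u^k = 0.2228
Step 1: x-update.
Minimize 5*x^2 + 6*x + (3.0/2)*(x + 2.0175 + 0.2228)^2
FOC: (2*5 + 3.0)*x = -6 + 3.0*(-2.0175 - 0.2228)
x^{k+1} = -0.9785
Step 2: z-update.
Minimize 1*z^2 + 7*z + (3.0/2)*(-0.9785 - z + 0.2228)^2
FOC: (2*1 + 3.0)*z = -7 + 3.0*(-0.9785 + 0.2228)
z^{k+1} = -1.8534
Step 3: u-update.
u^{k+1} = 0.2228 - 0.9785 + 1.8534 = 1.0977
Step 4: Primal residual = |-0.9785 + 1.8534| = 0.8749


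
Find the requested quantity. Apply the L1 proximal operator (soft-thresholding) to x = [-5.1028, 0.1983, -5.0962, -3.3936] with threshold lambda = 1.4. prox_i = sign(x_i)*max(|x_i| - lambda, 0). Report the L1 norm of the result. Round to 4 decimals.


Soft-thresholding with lambda = 1.4:
prox(-5.1028) = sign(-5.1028)*max(|-5.1028| - 1.4, 0) = -3.7028
prox(0.1983) = sign(0.1983)*max(|0.1983| - 1.4, 0) = 0.0
prox(-5.0962) = sign(-5.0962)*max(|-5.0962| - 1.4, 0) = -3.6962
prox(-3.3936) = sign(-3.3936)*max(|-3.3936| - 1.4, 0) = -1.9936
prox(x) = [-3.7028, 0.0, -3.6962, -1.9936]
||prox(x)||_1 = 3.7028 + 0.0 + 3.6962 + 1.9936 = 9.3926
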